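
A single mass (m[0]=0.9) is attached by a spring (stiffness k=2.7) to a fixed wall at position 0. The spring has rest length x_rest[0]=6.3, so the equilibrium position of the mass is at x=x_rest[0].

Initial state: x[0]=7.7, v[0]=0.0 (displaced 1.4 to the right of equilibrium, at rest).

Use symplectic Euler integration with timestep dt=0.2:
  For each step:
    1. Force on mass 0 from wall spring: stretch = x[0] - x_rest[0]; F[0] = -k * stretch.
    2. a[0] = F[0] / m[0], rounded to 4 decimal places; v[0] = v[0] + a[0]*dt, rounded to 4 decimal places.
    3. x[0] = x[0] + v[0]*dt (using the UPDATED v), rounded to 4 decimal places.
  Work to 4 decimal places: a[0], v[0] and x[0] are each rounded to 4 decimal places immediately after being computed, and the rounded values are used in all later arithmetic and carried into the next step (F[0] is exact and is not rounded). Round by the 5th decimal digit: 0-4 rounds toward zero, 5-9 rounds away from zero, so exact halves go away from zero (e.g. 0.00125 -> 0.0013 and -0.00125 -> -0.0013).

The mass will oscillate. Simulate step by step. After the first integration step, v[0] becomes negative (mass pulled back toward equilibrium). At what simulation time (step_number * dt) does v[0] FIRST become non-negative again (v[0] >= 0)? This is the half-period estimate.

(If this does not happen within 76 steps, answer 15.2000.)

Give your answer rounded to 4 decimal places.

Answer: 2.0000

Derivation:
Step 0: x=[7.7000] v=[0.0000]
Step 1: x=[7.5320] v=[-0.8400]
Step 2: x=[7.2162] v=[-1.5792]
Step 3: x=[6.7904] v=[-2.1289]
Step 4: x=[6.3058] v=[-2.4231]
Step 5: x=[5.8205] v=[-2.4266]
Step 6: x=[5.3927] v=[-2.1389]
Step 7: x=[5.0738] v=[-1.5945]
Step 8: x=[4.9020] v=[-0.8588]
Step 9: x=[4.8980] v=[-0.0200]
Step 10: x=[5.0622] v=[0.8212]
First v>=0 after going negative at step 10, time=2.0000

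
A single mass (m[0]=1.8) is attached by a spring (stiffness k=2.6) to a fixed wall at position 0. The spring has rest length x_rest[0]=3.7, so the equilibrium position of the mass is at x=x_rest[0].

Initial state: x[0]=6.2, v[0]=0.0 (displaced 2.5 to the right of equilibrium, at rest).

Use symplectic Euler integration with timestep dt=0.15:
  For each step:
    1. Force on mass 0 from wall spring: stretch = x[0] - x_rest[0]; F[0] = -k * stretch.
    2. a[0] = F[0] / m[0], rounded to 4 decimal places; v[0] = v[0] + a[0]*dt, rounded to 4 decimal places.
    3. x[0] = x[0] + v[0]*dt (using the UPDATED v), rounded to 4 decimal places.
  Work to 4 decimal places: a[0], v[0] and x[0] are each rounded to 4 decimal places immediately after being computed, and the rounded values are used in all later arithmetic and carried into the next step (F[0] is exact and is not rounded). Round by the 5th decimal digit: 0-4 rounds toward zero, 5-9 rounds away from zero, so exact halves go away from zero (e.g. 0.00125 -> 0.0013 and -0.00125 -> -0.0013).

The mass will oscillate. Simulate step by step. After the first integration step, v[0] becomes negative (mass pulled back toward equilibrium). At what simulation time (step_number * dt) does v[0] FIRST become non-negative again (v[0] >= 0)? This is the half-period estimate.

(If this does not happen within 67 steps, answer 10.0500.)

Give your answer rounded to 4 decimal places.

Answer: 2.7000

Derivation:
Step 0: x=[6.2000] v=[0.0000]
Step 1: x=[6.1187] v=[-0.5417]
Step 2: x=[5.9588] v=[-1.0658]
Step 3: x=[5.7255] v=[-1.5552]
Step 4: x=[5.4264] v=[-1.9941]
Step 5: x=[5.0712] v=[-2.3682]
Step 6: x=[4.6714] v=[-2.6653]
Step 7: x=[4.2400] v=[-2.8758]
Step 8: x=[3.7911] v=[-2.9928]
Step 9: x=[3.3392] v=[-3.0125]
Step 10: x=[2.8991] v=[-2.9343]
Step 11: x=[2.4850] v=[-2.7608]
Step 12: x=[2.1104] v=[-2.4976]
Step 13: x=[1.7874] v=[-2.1532]
Step 14: x=[1.5266] v=[-1.7388]
Step 15: x=[1.3364] v=[-1.2679]
Step 16: x=[1.2230] v=[-0.7558]
Step 17: x=[1.1901] v=[-0.2191]
Step 18: x=[1.2388] v=[0.3247]
First v>=0 after going negative at step 18, time=2.7000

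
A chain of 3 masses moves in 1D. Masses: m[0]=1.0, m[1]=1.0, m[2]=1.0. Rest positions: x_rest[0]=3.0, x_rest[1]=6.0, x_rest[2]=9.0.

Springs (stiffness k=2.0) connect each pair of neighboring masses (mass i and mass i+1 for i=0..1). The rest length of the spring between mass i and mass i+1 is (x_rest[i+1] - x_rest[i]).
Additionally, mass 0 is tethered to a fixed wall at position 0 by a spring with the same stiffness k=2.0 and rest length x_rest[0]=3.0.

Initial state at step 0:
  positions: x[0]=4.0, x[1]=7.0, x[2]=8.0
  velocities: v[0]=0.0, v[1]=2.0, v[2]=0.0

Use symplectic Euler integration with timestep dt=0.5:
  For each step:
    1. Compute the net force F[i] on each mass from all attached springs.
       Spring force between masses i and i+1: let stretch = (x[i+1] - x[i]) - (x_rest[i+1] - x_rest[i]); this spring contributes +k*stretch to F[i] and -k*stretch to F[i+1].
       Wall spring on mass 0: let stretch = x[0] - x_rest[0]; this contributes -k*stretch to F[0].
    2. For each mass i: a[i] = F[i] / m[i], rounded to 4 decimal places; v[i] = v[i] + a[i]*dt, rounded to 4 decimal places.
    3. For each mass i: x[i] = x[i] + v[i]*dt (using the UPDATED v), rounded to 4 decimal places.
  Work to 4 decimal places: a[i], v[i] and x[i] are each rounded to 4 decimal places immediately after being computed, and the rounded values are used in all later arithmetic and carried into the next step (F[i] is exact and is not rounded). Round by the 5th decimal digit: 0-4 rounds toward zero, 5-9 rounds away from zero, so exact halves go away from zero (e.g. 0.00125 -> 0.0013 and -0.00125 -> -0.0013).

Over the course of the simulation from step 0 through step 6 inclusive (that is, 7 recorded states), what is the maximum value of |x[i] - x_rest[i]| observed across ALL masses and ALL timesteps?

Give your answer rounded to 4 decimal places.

Answer: 2.3750

Derivation:
Step 0: x=[4.0000 7.0000 8.0000] v=[0.0000 2.0000 0.0000]
Step 1: x=[3.5000 7.0000 9.0000] v=[-1.0000 0.0000 2.0000]
Step 2: x=[3.0000 6.2500 10.5000] v=[-1.0000 -1.5000 3.0000]
Step 3: x=[2.6250 6.0000 11.3750] v=[-0.7500 -0.5000 1.7500]
Step 4: x=[2.6250 6.7500 11.0625] v=[0.0000 1.5000 -0.6250]
Step 5: x=[3.3750 7.5938 10.0938] v=[1.5000 1.6875 -1.9375]
Step 6: x=[4.5469 7.5782 9.3751] v=[2.3438 -0.0313 -1.4375]
Max displacement = 2.3750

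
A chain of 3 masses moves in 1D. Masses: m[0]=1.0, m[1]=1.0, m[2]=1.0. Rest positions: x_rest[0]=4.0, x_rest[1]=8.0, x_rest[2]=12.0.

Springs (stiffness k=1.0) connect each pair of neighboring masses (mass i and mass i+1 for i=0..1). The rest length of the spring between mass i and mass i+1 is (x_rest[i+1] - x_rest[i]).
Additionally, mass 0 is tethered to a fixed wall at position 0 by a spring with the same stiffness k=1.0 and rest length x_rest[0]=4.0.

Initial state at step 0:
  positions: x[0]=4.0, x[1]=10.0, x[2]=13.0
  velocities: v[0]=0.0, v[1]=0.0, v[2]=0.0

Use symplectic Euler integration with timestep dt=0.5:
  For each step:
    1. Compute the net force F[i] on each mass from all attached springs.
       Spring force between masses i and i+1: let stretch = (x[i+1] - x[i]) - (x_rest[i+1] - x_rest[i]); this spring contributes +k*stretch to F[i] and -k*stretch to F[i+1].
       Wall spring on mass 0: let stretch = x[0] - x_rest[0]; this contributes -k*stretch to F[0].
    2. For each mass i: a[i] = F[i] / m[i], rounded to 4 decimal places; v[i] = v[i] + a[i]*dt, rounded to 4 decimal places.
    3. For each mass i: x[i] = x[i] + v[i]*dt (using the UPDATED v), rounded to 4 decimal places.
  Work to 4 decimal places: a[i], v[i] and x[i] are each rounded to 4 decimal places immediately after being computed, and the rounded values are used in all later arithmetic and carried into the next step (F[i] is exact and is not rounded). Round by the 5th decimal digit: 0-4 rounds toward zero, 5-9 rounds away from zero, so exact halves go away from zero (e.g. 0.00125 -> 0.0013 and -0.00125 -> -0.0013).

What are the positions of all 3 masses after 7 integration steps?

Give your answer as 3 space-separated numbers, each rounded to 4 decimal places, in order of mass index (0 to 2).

Step 0: x=[4.0000 10.0000 13.0000] v=[0.0000 0.0000 0.0000]
Step 1: x=[4.5000 9.2500 13.2500] v=[1.0000 -1.5000 0.5000]
Step 2: x=[5.0625 8.3125 13.5000] v=[1.1250 -1.8750 0.5000]
Step 3: x=[5.1719 7.8594 13.4531] v=[0.2188 -0.9063 -0.0938]
Step 4: x=[4.6602 8.1328 13.0078] v=[-1.0234 0.5468 -0.8907]
Step 5: x=[3.8516 8.7568 12.3437] v=[-1.6172 1.2480 -1.3282]
Step 6: x=[3.3064 9.0513 11.7829] v=[-1.0904 0.5889 -1.1217]
Step 7: x=[3.3709 8.5924 11.5392] v=[0.1289 -0.9178 -0.4875]

Answer: 3.3709 8.5924 11.5392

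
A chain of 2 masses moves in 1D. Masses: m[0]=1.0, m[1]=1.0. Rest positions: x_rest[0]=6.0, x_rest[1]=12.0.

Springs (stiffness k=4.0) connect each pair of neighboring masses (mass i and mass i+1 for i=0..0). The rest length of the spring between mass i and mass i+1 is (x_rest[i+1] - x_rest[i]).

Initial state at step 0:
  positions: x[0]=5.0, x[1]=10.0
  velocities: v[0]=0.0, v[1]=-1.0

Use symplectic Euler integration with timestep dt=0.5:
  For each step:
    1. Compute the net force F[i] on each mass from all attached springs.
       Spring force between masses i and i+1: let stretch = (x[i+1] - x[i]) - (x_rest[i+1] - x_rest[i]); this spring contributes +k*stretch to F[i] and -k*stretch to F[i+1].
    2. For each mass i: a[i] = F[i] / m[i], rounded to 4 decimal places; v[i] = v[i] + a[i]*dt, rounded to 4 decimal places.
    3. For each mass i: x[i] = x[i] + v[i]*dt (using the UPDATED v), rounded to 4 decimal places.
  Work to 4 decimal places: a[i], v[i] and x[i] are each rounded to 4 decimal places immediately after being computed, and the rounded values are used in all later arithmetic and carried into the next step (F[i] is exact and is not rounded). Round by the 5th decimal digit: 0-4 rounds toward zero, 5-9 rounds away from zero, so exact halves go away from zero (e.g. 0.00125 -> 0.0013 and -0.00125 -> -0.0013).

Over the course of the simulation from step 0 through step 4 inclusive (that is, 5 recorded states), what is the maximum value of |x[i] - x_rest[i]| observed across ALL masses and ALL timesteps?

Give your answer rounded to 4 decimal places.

Answer: 3.0000

Derivation:
Step 0: x=[5.0000 10.0000] v=[0.0000 -1.0000]
Step 1: x=[4.0000 10.5000] v=[-2.0000 1.0000]
Step 2: x=[3.5000 10.5000] v=[-1.0000 0.0000]
Step 3: x=[4.0000 9.5000] v=[1.0000 -2.0000]
Step 4: x=[4.0000 9.0000] v=[0.0000 -1.0000]
Max displacement = 3.0000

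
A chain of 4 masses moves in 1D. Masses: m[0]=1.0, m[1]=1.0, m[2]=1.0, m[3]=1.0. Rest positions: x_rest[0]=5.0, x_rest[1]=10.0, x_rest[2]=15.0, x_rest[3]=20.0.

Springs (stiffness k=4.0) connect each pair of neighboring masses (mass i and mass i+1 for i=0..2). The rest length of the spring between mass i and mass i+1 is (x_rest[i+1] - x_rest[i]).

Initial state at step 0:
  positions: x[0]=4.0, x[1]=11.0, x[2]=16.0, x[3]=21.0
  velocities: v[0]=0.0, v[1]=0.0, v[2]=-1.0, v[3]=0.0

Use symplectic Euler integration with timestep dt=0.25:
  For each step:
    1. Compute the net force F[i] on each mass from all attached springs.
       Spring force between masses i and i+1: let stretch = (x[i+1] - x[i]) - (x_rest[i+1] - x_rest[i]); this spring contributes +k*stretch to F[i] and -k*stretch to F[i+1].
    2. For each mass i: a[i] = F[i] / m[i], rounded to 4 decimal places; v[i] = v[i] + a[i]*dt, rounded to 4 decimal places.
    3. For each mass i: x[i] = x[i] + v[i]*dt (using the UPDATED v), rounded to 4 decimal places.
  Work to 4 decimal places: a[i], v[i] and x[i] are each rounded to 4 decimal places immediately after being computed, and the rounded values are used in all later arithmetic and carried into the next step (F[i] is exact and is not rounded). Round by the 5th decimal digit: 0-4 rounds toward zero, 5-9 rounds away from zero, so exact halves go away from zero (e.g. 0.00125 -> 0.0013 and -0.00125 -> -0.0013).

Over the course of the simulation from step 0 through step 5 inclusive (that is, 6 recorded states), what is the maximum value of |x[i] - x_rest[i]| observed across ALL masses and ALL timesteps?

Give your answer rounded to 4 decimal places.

Step 0: x=[4.0000 11.0000 16.0000 21.0000] v=[0.0000 0.0000 -1.0000 0.0000]
Step 1: x=[4.5000 10.5000 15.7500 21.0000] v=[2.0000 -2.0000 -1.0000 0.0000]
Step 2: x=[5.2500 9.8125 15.5000 20.9375] v=[3.0000 -2.7500 -1.0000 -0.2500]
Step 3: x=[5.8906 9.4063 15.1875 20.7656] v=[2.5625 -1.6250 -1.2500 -0.6875]
Step 4: x=[6.1602 9.5664 14.8242 20.4492] v=[1.0782 0.6405 -1.4531 -1.2656]
Step 5: x=[6.0313 10.1894 14.5527 19.9766] v=[-0.5156 2.4921 -1.0859 -1.8906]
Max displacement = 1.1602

Answer: 1.1602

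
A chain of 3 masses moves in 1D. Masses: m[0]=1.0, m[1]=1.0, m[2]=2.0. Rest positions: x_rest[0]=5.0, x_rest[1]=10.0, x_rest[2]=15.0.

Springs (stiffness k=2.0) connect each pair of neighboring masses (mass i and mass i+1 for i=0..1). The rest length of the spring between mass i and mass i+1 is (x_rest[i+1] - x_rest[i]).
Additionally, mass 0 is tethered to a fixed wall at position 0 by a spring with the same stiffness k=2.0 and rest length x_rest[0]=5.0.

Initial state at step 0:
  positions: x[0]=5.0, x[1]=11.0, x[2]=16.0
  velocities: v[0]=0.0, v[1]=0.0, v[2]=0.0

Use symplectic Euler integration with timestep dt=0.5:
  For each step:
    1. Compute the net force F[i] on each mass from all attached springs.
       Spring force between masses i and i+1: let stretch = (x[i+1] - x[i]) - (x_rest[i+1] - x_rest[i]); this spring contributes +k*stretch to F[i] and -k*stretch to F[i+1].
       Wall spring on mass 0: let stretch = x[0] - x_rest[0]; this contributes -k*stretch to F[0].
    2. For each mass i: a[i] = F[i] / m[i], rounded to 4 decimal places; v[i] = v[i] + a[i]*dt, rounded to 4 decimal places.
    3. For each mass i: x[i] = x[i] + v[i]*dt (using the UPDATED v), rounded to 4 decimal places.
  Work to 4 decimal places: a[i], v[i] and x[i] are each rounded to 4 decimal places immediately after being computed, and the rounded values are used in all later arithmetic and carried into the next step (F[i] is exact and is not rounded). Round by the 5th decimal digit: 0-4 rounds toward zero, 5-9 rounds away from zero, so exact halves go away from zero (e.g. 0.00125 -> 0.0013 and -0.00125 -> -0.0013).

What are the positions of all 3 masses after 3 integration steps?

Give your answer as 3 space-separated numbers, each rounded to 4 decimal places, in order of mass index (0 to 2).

Step 0: x=[5.0000 11.0000 16.0000] v=[0.0000 0.0000 0.0000]
Step 1: x=[5.5000 10.5000 16.0000] v=[1.0000 -1.0000 0.0000]
Step 2: x=[5.7500 10.2500 15.8750] v=[0.5000 -0.5000 -0.2500]
Step 3: x=[5.3750 10.5625 15.5938] v=[-0.7500 0.6250 -0.5625]

Answer: 5.3750 10.5625 15.5938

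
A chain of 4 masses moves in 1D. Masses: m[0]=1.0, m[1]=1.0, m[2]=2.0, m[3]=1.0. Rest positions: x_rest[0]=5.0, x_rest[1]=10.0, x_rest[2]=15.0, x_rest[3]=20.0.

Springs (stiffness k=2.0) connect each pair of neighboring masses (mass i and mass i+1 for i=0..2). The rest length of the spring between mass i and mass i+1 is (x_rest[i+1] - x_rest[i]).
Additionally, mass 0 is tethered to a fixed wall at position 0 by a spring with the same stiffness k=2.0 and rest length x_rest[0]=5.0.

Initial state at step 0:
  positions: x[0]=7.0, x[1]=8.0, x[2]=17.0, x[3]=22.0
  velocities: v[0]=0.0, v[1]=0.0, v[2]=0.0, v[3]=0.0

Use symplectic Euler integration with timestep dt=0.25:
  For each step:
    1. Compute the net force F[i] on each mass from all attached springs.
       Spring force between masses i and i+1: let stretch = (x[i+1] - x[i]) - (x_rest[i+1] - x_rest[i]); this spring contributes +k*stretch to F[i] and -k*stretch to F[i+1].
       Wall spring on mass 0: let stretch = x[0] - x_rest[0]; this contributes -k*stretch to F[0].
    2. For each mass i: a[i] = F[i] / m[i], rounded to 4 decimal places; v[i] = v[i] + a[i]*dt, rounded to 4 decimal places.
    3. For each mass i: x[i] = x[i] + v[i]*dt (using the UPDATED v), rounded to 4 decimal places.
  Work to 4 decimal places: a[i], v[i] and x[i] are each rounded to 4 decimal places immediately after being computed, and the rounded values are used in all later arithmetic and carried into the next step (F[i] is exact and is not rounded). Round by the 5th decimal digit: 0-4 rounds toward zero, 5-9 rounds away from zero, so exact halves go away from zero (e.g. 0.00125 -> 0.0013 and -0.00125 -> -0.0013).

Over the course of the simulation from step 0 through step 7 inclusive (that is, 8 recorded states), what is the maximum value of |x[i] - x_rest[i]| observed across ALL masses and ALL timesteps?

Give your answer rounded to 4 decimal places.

Step 0: x=[7.0000 8.0000 17.0000 22.0000] v=[0.0000 0.0000 0.0000 0.0000]
Step 1: x=[6.2500 9.0000 16.7500 22.0000] v=[-3.0000 4.0000 -1.0000 0.0000]
Step 2: x=[5.0625 10.6250 16.3438 21.9688] v=[-4.7500 6.5000 -1.6250 -0.1250]
Step 3: x=[3.9375 12.2696 15.9317 21.8594] v=[-4.5000 6.5782 -1.6485 -0.4375]
Step 4: x=[3.3618 13.3304 15.6612 21.6341] v=[-2.3027 4.2432 -1.0821 -0.9014]
Step 5: x=[3.6120 13.4365 15.6183 21.2871] v=[1.0007 0.4243 -0.1716 -1.3879]
Step 6: x=[4.6388 12.5872 15.7934 20.8565] v=[4.1070 -3.3971 0.7002 -1.7223]
Step 7: x=[6.0793 11.1452 16.0845 20.4180] v=[5.7618 -5.7682 1.1644 -1.7539]
Max displacement = 3.4365

Answer: 3.4365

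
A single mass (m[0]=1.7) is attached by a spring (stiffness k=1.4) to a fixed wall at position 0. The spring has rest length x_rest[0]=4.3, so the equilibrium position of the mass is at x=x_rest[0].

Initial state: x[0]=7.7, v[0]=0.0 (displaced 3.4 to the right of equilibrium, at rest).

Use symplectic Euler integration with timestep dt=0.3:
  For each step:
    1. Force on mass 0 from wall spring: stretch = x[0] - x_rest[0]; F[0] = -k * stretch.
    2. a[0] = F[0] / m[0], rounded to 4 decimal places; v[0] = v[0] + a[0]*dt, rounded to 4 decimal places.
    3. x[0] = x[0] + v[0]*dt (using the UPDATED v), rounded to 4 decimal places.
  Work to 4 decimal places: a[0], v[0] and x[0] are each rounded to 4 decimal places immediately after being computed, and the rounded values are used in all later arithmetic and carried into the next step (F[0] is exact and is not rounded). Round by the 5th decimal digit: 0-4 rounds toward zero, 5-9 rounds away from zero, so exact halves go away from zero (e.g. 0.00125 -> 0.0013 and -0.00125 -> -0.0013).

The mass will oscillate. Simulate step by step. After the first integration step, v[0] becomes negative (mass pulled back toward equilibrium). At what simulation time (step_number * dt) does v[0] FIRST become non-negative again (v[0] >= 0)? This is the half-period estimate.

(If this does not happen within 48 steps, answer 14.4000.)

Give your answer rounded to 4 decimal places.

Step 0: x=[7.7000] v=[0.0000]
Step 1: x=[7.4480] v=[-0.8400]
Step 2: x=[6.9627] v=[-1.6178]
Step 3: x=[6.2800] v=[-2.2756]
Step 4: x=[5.4506] v=[-2.7648]
Step 5: x=[4.5359] v=[-3.0491]
Step 6: x=[3.6037] v=[-3.1074]
Step 7: x=[2.7231] v=[-2.9354]
Step 8: x=[1.9594] v=[-2.5458]
Step 9: x=[1.3692] v=[-1.9675]
Step 10: x=[0.9962] v=[-1.2434]
Step 11: x=[0.8680] v=[-0.4272]
Step 12: x=[0.9942] v=[0.4207]
First v>=0 after going negative at step 12, time=3.6000

Answer: 3.6000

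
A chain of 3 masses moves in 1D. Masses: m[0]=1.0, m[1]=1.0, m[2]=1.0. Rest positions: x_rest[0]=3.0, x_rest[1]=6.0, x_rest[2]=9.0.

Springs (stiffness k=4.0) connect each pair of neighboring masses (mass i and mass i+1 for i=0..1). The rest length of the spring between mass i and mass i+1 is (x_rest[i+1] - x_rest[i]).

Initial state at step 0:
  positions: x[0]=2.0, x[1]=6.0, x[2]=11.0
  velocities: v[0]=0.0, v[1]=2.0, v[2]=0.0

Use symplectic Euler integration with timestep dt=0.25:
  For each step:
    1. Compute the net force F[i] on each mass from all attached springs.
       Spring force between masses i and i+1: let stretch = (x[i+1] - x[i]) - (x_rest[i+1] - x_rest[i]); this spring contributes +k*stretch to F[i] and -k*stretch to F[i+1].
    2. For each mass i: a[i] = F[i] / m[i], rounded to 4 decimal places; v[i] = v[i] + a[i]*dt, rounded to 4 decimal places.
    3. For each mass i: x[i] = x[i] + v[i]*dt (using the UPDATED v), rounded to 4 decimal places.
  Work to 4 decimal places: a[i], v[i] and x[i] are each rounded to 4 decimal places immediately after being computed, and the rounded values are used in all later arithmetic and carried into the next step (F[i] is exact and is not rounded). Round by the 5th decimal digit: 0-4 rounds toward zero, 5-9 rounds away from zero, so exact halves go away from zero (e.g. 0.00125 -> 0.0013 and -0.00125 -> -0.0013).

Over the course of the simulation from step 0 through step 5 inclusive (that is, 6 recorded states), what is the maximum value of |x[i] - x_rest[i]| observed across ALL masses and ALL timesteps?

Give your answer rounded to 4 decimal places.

Answer: 2.8623

Derivation:
Step 0: x=[2.0000 6.0000 11.0000] v=[0.0000 2.0000 0.0000]
Step 1: x=[2.2500 6.7500 10.5000] v=[1.0000 3.0000 -2.0000]
Step 2: x=[2.8750 7.3125 9.8125] v=[2.5000 2.2500 -2.7500]
Step 3: x=[3.8594 7.3906 9.2500] v=[3.9375 0.3125 -2.2500]
Step 4: x=[4.9766 7.0508 8.9727] v=[4.4687 -1.3593 -1.1094]
Step 5: x=[5.8623 6.6729 8.9649] v=[3.5429 -1.5116 -0.0313]
Max displacement = 2.8623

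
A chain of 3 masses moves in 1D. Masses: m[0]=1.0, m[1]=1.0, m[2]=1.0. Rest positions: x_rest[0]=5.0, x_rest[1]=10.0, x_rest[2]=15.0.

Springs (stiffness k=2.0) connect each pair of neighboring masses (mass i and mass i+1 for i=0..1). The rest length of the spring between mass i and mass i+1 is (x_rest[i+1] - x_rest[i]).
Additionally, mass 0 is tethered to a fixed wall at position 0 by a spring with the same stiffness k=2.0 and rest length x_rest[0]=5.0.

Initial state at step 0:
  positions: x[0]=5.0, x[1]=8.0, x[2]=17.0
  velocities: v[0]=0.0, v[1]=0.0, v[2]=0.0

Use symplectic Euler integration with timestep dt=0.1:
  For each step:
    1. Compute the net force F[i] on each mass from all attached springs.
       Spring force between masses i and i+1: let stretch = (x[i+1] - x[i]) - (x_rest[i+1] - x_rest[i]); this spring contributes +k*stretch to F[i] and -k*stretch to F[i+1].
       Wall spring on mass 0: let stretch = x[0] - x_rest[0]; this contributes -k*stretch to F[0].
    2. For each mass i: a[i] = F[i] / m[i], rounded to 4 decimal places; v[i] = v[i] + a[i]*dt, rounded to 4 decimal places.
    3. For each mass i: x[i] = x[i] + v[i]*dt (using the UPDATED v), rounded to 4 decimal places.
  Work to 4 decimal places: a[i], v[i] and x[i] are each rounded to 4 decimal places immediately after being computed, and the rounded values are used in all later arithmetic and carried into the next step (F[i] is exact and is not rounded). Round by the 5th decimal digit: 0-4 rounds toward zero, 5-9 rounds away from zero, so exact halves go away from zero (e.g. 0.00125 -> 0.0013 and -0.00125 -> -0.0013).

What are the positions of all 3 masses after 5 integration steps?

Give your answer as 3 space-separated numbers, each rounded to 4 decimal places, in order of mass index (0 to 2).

Step 0: x=[5.0000 8.0000 17.0000] v=[0.0000 0.0000 0.0000]
Step 1: x=[4.9600 8.1200 16.9200] v=[-0.4000 1.2000 -0.8000]
Step 2: x=[4.8840 8.3528 16.7640] v=[-0.7600 2.3280 -1.5600]
Step 3: x=[4.7797 8.6845 16.5398] v=[-1.0430 3.3165 -2.2422]
Step 4: x=[4.6579 9.0952 16.2585] v=[-1.2180 4.1066 -2.8133]
Step 5: x=[4.5317 9.5604 15.9339] v=[-1.2621 4.6518 -3.2460]

Answer: 4.5317 9.5604 15.9339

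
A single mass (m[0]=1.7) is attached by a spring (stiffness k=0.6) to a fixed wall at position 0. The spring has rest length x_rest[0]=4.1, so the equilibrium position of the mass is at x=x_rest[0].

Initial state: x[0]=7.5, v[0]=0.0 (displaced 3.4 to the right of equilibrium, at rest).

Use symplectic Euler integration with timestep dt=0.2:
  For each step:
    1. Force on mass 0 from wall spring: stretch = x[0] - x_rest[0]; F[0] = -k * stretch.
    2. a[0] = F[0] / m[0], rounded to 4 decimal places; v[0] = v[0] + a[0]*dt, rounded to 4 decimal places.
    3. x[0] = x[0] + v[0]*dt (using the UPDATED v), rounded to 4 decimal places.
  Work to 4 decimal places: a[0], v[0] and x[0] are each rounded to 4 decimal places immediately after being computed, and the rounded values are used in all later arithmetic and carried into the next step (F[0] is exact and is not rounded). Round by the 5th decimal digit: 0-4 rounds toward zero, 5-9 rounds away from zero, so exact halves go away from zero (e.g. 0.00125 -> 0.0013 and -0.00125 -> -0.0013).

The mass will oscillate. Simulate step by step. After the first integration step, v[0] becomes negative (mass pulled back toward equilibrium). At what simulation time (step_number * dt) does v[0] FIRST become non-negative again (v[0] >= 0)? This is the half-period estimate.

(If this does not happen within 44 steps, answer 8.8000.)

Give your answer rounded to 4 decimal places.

Answer: 5.4000

Derivation:
Step 0: x=[7.5000] v=[0.0000]
Step 1: x=[7.4520] v=[-0.2400]
Step 2: x=[7.3567] v=[-0.4766]
Step 3: x=[7.2154] v=[-0.7065]
Step 4: x=[7.0301] v=[-0.9264]
Step 5: x=[6.8035] v=[-1.1332]
Step 6: x=[6.5387] v=[-1.3240]
Step 7: x=[6.2395] v=[-1.4961]
Step 8: x=[5.9101] v=[-1.6471]
Step 9: x=[5.5551] v=[-1.7749]
Step 10: x=[5.1796] v=[-1.8776]
Step 11: x=[4.7888] v=[-1.9538]
Step 12: x=[4.3883] v=[-2.0024]
Step 13: x=[3.9837] v=[-2.0228]
Step 14: x=[3.5808] v=[-2.0146]
Step 15: x=[3.1852] v=[-1.9780]
Step 16: x=[2.8025] v=[-1.9134]
Step 17: x=[2.4381] v=[-1.8218]
Step 18: x=[2.0972] v=[-1.7045]
Step 19: x=[1.7846] v=[-1.5631]
Step 20: x=[1.5047] v=[-1.3997]
Step 21: x=[1.2614] v=[-1.2165]
Step 22: x=[1.0582] v=[-1.0161]
Step 23: x=[0.8979] v=[-0.8014]
Step 24: x=[0.7828] v=[-0.5754]
Step 25: x=[0.7146] v=[-0.3412]
Step 26: x=[0.6942] v=[-0.1022]
Step 27: x=[0.7218] v=[0.1382]
First v>=0 after going negative at step 27, time=5.4000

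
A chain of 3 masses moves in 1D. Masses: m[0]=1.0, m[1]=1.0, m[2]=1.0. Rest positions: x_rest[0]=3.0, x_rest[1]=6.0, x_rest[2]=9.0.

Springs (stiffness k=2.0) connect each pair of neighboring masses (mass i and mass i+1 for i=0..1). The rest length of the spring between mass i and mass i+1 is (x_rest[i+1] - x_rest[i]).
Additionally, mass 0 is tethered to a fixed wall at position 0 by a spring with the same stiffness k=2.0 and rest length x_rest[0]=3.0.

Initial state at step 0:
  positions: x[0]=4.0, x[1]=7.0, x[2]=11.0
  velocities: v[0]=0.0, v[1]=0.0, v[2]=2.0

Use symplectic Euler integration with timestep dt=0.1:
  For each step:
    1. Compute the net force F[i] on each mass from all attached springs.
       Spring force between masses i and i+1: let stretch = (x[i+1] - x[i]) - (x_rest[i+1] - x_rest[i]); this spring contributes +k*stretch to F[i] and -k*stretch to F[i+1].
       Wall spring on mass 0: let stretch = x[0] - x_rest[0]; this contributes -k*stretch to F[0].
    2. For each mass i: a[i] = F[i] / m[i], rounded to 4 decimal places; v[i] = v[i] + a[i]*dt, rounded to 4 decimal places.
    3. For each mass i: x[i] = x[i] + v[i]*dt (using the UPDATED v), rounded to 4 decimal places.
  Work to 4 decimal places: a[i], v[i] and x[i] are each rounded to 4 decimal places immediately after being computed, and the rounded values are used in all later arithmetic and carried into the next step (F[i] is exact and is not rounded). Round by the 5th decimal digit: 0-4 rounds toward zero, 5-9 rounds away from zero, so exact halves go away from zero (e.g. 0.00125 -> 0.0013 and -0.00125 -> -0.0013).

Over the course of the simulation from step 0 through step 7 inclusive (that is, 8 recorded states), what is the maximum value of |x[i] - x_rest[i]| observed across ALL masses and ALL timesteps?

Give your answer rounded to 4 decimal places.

Step 0: x=[4.0000 7.0000 11.0000] v=[0.0000 0.0000 2.0000]
Step 1: x=[3.9800 7.0200 11.1800] v=[-0.2000 0.2000 1.8000]
Step 2: x=[3.9412 7.0624 11.3368] v=[-0.3880 0.4240 1.5680]
Step 3: x=[3.8860 7.1279 11.4681] v=[-0.5520 0.6546 1.3131]
Step 4: x=[3.8179 7.2153 11.5726] v=[-0.6808 0.8743 1.0451]
Step 5: x=[3.7414 7.3219 11.6500] v=[-0.7649 1.0663 0.7736]
Step 6: x=[3.6617 7.4435 11.7008] v=[-0.7971 1.2158 0.5080]
Step 7: x=[3.5844 7.5746 11.7265] v=[-0.7731 1.3109 0.2565]
Max displacement = 2.7265

Answer: 2.7265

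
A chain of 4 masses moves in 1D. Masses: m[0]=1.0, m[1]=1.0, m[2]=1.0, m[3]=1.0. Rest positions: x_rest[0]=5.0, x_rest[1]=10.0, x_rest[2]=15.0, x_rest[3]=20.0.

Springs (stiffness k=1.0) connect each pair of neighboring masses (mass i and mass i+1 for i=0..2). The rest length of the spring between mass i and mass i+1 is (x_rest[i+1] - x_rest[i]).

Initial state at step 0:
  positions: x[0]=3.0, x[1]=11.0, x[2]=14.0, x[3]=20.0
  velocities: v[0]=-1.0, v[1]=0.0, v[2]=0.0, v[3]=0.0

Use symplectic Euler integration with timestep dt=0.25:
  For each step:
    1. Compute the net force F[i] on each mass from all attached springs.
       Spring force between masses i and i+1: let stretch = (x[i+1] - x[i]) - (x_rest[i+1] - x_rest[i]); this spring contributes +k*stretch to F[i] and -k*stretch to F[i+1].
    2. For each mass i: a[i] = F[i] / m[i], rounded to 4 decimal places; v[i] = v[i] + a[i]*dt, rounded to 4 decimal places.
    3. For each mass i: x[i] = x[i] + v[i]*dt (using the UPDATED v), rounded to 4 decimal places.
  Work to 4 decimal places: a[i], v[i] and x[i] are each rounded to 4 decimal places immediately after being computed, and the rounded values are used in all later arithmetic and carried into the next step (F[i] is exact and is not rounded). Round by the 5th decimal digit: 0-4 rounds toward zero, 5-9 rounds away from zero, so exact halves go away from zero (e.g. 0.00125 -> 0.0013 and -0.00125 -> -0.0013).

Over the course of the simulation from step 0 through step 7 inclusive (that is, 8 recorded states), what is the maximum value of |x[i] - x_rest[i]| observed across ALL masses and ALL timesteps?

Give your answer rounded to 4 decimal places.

Answer: 2.7089

Derivation:
Step 0: x=[3.0000 11.0000 14.0000 20.0000] v=[-1.0000 0.0000 0.0000 0.0000]
Step 1: x=[2.9375 10.6875 14.1875 19.9375] v=[-0.2500 -1.2500 0.7500 -0.2500]
Step 2: x=[3.0469 10.1094 14.5156 19.8281] v=[0.4375 -2.3125 1.3125 -0.4375]
Step 3: x=[3.2852 9.3653 14.9004 19.6992] v=[0.9531 -2.9766 1.5391 -0.5156]
Step 4: x=[3.5910 8.5871 15.2392 19.5829] v=[1.2231 -3.1129 1.3550 -0.4653]
Step 5: x=[3.8965 7.9124 15.4337 19.5076] v=[1.2221 -2.6989 0.7779 -0.3012]
Step 6: x=[4.1405 7.4568 15.4127 19.4902] v=[0.9761 -1.8226 -0.0840 -0.0697]
Step 7: x=[4.2793 7.2911 15.1493 19.5304] v=[0.5552 -0.6627 -1.0536 0.1609]
Max displacement = 2.7089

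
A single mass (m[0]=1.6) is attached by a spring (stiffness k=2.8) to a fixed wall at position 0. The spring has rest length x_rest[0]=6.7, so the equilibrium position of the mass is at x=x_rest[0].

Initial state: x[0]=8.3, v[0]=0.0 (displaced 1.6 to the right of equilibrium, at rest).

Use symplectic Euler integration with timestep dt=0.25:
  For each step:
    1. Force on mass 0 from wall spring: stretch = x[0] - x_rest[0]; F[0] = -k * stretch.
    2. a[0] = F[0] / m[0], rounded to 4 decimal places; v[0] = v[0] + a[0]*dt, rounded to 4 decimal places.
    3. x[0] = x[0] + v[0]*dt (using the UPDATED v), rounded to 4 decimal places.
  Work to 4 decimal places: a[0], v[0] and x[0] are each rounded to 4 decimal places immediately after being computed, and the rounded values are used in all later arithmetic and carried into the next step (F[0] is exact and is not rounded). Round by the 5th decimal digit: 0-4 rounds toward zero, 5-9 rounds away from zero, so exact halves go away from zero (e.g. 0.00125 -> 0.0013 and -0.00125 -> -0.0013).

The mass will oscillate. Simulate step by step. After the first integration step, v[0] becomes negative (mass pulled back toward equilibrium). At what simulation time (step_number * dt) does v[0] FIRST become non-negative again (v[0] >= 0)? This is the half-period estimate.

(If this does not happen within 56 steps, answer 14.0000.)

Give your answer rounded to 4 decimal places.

Step 0: x=[8.3000] v=[0.0000]
Step 1: x=[8.1250] v=[-0.7000]
Step 2: x=[7.7941] v=[-1.3235]
Step 3: x=[7.3436] v=[-1.8022]
Step 4: x=[6.8227] v=[-2.0838]
Step 5: x=[6.2883] v=[-2.1375]
Step 6: x=[5.7990] v=[-1.9574]
Step 7: x=[5.4082] v=[-1.5632]
Step 8: x=[5.1587] v=[-0.9980]
Step 9: x=[5.0778] v=[-0.3237]
Step 10: x=[5.1743] v=[0.3860]
First v>=0 after going negative at step 10, time=2.5000

Answer: 2.5000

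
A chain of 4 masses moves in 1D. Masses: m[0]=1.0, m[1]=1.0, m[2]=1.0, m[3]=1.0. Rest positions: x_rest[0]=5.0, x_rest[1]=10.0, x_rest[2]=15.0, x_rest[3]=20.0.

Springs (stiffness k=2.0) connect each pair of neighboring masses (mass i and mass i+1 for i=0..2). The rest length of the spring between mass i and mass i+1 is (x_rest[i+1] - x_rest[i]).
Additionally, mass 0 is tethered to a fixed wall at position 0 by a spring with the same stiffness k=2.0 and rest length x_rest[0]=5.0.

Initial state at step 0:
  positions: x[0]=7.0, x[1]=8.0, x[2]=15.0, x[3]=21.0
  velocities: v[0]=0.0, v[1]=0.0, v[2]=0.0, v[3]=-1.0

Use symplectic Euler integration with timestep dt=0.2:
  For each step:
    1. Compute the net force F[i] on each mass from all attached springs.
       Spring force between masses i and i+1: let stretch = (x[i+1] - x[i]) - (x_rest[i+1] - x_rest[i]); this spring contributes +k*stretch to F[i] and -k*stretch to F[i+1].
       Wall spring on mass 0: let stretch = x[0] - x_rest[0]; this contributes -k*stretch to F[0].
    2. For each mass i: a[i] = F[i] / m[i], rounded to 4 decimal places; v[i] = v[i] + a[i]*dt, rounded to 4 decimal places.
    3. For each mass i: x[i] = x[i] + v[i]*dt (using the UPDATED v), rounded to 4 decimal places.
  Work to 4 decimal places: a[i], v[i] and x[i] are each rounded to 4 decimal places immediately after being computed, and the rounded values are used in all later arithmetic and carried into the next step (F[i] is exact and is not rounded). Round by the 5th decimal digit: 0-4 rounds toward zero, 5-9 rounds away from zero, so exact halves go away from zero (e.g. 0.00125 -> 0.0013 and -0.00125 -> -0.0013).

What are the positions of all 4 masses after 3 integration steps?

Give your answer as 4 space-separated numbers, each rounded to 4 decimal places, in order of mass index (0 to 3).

Answer: 4.6678 10.3030 14.6669 19.9850

Derivation:
Step 0: x=[7.0000 8.0000 15.0000 21.0000] v=[0.0000 0.0000 0.0000 -1.0000]
Step 1: x=[6.5200 8.4800 14.9200 20.7200] v=[-2.4000 2.4000 -0.4000 -1.4000]
Step 2: x=[5.6752 9.3184 14.7888 20.3760] v=[-4.2240 4.1920 -0.6560 -1.7200]
Step 3: x=[4.6678 10.3030 14.6669 19.9850] v=[-5.0368 4.9229 -0.6093 -1.9549]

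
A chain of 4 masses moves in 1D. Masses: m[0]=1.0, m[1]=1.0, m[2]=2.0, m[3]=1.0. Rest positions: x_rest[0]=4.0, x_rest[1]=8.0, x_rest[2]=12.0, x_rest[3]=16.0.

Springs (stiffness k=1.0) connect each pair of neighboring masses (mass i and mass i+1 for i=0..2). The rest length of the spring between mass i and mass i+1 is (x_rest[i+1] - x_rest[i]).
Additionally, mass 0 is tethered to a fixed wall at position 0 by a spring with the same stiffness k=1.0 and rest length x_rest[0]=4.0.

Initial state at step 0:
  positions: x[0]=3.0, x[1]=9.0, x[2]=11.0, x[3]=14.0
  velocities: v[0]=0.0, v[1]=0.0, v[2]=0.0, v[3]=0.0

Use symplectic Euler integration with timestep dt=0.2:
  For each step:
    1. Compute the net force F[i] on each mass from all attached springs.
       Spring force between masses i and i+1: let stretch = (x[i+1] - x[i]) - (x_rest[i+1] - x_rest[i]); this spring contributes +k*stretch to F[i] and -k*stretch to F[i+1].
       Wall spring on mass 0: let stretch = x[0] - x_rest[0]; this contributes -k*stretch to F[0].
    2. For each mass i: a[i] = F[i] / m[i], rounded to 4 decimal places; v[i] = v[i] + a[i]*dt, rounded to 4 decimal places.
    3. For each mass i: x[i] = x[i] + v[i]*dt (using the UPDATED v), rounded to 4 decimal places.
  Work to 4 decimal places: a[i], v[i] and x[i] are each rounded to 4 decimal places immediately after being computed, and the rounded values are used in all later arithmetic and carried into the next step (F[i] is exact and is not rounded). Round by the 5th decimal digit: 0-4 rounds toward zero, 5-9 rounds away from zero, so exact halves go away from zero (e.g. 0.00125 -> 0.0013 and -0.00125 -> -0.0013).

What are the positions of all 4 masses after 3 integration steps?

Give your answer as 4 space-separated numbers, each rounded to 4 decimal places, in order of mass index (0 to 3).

Answer: 3.6420 8.1298 11.1045 14.2359

Derivation:
Step 0: x=[3.0000 9.0000 11.0000 14.0000] v=[0.0000 0.0000 0.0000 0.0000]
Step 1: x=[3.1200 8.8400 11.0200 14.0400] v=[0.6000 -0.8000 0.1000 0.2000]
Step 2: x=[3.3440 8.5384 11.0568 14.1192] v=[1.1200 -1.5080 0.1840 0.3960]
Step 3: x=[3.6420 8.1298 11.1045 14.2359] v=[1.4901 -2.0432 0.2384 0.5835]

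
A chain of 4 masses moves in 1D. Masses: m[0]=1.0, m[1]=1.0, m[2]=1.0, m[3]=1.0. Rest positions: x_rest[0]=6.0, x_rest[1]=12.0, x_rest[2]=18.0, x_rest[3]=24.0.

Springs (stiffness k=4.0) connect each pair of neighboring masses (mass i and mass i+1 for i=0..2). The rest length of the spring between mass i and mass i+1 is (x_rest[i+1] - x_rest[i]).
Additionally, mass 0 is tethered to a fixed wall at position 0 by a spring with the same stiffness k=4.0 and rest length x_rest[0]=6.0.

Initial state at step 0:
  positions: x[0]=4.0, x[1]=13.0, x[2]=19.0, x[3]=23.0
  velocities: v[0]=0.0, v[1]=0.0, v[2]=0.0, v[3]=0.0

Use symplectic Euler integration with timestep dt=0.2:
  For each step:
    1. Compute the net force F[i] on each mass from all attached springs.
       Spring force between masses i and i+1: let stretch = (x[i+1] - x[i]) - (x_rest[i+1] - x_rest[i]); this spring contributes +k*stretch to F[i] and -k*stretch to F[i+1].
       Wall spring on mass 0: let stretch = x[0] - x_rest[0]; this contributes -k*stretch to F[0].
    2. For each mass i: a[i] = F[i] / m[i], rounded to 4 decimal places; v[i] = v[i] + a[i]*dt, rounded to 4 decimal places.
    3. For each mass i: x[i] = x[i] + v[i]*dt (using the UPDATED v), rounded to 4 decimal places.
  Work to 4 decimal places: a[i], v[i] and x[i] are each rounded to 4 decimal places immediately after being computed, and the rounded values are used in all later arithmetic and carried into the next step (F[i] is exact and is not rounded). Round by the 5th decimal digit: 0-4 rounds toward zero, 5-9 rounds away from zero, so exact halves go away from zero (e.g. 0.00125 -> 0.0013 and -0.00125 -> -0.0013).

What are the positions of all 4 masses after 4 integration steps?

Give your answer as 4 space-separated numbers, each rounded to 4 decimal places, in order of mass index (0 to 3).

Answer: 7.9473 10.9122 16.9109 24.8595

Derivation:
Step 0: x=[4.0000 13.0000 19.0000 23.0000] v=[0.0000 0.0000 0.0000 0.0000]
Step 1: x=[4.8000 12.5200 18.6800 23.3200] v=[4.0000 -2.4000 -1.6000 1.6000]
Step 2: x=[6.0672 11.7904 18.1168 23.8576] v=[6.3360 -3.6480 -2.8160 2.6880]
Step 3: x=[7.2794 11.1573 17.4599 24.4367] v=[6.0608 -3.1654 -3.2845 2.8954]
Step 4: x=[7.9473 10.9122 16.9109 24.8595] v=[3.3396 -1.2256 -2.7451 2.1140]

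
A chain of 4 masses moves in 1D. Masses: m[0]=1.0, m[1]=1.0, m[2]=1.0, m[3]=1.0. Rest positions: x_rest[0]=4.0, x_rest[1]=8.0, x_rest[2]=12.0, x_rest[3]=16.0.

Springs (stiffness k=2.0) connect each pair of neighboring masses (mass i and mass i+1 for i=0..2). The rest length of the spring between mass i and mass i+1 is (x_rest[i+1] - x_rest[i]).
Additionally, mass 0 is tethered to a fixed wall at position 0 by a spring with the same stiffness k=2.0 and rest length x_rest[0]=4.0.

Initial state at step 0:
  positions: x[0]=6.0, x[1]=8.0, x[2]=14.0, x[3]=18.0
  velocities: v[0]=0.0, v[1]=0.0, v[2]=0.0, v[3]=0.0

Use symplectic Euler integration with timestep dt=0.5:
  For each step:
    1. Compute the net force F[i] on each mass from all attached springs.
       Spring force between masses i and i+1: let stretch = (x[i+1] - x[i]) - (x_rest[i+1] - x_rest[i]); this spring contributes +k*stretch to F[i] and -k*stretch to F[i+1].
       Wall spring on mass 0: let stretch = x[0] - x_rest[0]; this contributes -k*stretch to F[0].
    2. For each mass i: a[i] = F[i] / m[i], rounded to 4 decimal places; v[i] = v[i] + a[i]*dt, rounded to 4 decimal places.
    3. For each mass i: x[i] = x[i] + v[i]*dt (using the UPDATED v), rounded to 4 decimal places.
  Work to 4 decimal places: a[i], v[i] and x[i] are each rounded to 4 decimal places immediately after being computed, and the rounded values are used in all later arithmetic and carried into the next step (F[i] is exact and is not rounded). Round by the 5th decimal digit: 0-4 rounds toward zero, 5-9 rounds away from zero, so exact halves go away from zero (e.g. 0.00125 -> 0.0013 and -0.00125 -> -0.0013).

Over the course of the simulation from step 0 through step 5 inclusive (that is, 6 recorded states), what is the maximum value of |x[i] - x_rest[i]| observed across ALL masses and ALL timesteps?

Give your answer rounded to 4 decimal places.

Answer: 2.5000

Derivation:
Step 0: x=[6.0000 8.0000 14.0000 18.0000] v=[0.0000 0.0000 0.0000 0.0000]
Step 1: x=[4.0000 10.0000 13.0000 18.0000] v=[-4.0000 4.0000 -2.0000 0.0000]
Step 2: x=[3.0000 10.5000 13.0000 17.5000] v=[-2.0000 1.0000 0.0000 -1.0000]
Step 3: x=[4.2500 8.5000 14.0000 16.7500] v=[2.5000 -4.0000 2.0000 -1.5000]
Step 4: x=[5.5000 7.1250 13.6250 16.6250] v=[2.5000 -2.7500 -0.7500 -0.2500]
Step 5: x=[4.8125 8.1875 11.5000 17.0000] v=[-1.3750 2.1250 -4.2500 0.7500]
Max displacement = 2.5000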